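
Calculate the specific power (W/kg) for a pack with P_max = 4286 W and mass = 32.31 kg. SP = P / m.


Specific power = 4286 W / 32.31 kg = 132.7 W/kg

132.7 W/kg


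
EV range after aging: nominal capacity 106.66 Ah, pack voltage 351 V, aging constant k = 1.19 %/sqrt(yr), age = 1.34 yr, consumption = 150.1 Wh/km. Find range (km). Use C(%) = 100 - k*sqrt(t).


Step 1: capacity retention = 100 - 1.19 * sqrt(1.34) = 100 - 1.19 * 1.1576 = 98.622%
Step 2: C_now = 106.66 * 98.622/100 = 105.19 Ah
Step 3: E_pack = V * C_now = 351 * 105.19 = 36922 Wh
Step 4: range = E_pack / consumption = 36922 / 150.1 = 246.0 km

246.0 km


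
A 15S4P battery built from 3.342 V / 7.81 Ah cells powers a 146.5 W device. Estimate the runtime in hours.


Step 1: E_pack = Ns * V_cell * Np * C_cell = 15 * 3.342 * 4 * 7.81 = 1566.1 Wh
Step 2: t = E_pack / P = 1566.1 / 146.5 = 10.69 hr

10.69 hr


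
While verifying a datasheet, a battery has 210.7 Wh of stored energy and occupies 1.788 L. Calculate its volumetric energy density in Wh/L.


Volumetric ED = 210.7 Wh / 1.788 L = 117.8 Wh/L

117.8 Wh/L


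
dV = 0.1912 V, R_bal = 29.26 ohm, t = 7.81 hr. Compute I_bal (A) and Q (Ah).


I_bal = dV / R = 0.1912 / 29.26 = 0.0065345 A
Q = I_bal * t = 0.0065345 * 7.81 = 0.05103 Ah

I=0.0065345 A, Q=0.05103 Ah


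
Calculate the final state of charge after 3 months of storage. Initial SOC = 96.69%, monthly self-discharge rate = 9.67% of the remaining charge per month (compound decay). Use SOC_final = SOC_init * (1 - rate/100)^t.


Monthly retention factor = 1 - 9.67/100 = 0.9033
Over 3 months: factor^3 = 0.73705
SOC_final = 96.69 * 0.73705 = 71.27%

71.27%


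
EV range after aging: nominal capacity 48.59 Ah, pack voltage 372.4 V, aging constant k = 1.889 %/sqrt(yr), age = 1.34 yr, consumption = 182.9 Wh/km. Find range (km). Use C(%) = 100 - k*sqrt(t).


Step 1: capacity retention = 100 - 1.889 * sqrt(1.34) = 100 - 1.889 * 1.1576 = 97.813%
Step 2: C_now = 48.59 * 97.813/100 = 47.527 Ah
Step 3: E_pack = V * C_now = 372.4 * 47.527 = 17699 Wh
Step 4: range = E_pack / consumption = 17699 / 182.9 = 96.77 km

96.77 km


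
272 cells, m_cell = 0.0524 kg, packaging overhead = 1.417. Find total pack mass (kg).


m_pack = n * m_cell * overhead = 272 * 0.0524 * 1.417 = 20.20 kg

20.20 kg


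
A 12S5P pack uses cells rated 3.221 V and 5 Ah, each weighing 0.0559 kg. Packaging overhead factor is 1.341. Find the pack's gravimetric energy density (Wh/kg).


Step 1: V_pack = 12 * 3.221 = 38.652 V
Step 2: C_pack = 5 * 5 = 25 Ah
Step 3: E_pack = V_pack * C_pack = 38.652 * 25 = 966.3 Wh
Step 4: m_pack = 12 * 5 * 0.0559 * 1.341 = 4.4977 kg
Step 5: ED = E_pack / m_pack = 966.3 / 4.4977 = 214.8 Wh/kg

214.8 Wh/kg


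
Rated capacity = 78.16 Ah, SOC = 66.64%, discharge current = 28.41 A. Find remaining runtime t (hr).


Step 1: remaining = SOC/100 * C_total = 66.64/100 * 78.16 = 52.086 Ah
Step 2: t = remaining / I = 52.086 / 28.41 = 1.833 hr

1.833 hr


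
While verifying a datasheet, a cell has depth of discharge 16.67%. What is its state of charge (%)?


SOC = 100 - DOD = 100 - 16.67 = 83.33%

83.33%


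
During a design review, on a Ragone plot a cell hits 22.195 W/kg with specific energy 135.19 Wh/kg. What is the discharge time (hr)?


t = E / P = 135.19 / 22.195 = 6.091 hr

6.091 hr


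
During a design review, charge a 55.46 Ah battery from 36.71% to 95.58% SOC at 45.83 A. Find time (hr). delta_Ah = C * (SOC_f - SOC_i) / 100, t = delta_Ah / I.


Step 1: dSOC = 95.58% - 36.71% = 58.87%
Step 2: delta_Ah = 55.46 * 58.87 / 100 = 32.649 Ah
Step 3: t = 32.649 / 45.83 = 0.7124 hr

0.7124 hr


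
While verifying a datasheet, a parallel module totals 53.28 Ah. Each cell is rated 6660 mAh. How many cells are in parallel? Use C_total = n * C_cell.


Convert: C_cell = 6660 mAh = 6.66 Ah
n = C_total / C_cell = 53.28 / 6.66 = 8

8


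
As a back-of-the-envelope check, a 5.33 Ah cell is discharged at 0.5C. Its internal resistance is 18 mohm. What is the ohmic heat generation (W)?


Convert: R = 18 mohm = 0.018 ohm
Step 1: I = C_rate * capacity = 0.5 * 5.33 = 2.665 A
Step 2: Q = I^2 * R = 2.665^2 * 0.018 = 7.1022 * 0.018 = 0.1278 W

0.1278 W


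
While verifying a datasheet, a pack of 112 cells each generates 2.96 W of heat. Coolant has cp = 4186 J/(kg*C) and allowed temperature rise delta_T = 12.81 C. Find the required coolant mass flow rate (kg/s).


Q_total = 112 * 2.96 = 331.52 W
m_dot = Q_total / (cp * dT) = 331.52 / (4186 * 12.81) = 0.006182 kg/s

0.006182 kg/s


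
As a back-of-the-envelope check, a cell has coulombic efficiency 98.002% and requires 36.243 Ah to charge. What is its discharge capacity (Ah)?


Q_dis = eta/100 * Q_chg = 98.002/100 * 36.243 = 35.52 Ah

35.52 Ah


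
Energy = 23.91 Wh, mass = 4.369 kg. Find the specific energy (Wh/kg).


Specific energy = 23.91 Wh / 4.369 kg = 5.473 Wh/kg

5.473 Wh/kg


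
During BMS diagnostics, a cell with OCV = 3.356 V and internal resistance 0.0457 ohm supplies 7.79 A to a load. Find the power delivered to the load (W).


Step 1: V_terminal = OCV - I*R = 3.356 - 7.79 * 0.0457 = 3 V
Step 2: P_out = V_terminal * I = 3 * 7.79 = 23.37 W

23.37 W


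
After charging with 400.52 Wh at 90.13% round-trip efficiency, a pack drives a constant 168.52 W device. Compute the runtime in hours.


Step 1: E_discharge = eta/100 * E_charge = 90.13/100 * 400.52 = 360.99 Wh
Step 2: t = E_discharge / P = 360.99 / 168.52 = 2.142 hr

2.142 hr


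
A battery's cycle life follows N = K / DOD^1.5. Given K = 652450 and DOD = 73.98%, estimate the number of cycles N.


DOD^1.5 = 636.31
N = K / DOD^1.5 = 652450 / 636.31 = 1025

1025 cycles


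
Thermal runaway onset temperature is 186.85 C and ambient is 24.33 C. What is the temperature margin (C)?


Safety margin = 186.85 C - 24.33 C = 162.52 C

162.52 C


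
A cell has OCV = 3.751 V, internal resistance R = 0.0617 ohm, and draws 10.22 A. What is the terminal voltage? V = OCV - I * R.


V = OCV - I*R = 3.751 - 10.22 * 0.0617 = 3.120 V

3.120 V


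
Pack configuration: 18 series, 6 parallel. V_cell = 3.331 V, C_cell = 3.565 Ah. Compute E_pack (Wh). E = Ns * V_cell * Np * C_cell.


V_pack = 18 * 3.331 = 59.958 V
C_pack = 6 * 3.565 = 21.39 Ah
E = V_pack * C_pack = 59.958 * 21.39 = 1283 Wh

1283 Wh


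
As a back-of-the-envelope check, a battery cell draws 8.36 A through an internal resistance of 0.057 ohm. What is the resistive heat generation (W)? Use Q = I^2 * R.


I^2 = 69.89
Q = 69.89 * 0.057 = 3.984 W

3.984 W


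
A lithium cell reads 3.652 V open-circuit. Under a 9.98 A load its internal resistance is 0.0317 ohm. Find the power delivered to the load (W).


Step 1: V_terminal = OCV - I*R = 3.652 - 9.98 * 0.0317 = 3.3356 V
Step 2: P_out = V_terminal * I = 3.3356 * 9.98 = 33.29 W

33.29 W


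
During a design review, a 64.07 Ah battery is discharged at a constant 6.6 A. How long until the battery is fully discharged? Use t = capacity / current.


t = capacity / current = 64.07 / 6.6 = 9.708 hr

9.708 hr


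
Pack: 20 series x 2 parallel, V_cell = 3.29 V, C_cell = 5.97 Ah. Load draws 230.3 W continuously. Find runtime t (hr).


Step 1: E_pack = Ns * V_cell * Np * C_cell = 20 * 3.29 * 2 * 5.97 = 785.65 Wh
Step 2: t = E_pack / P = 785.65 / 230.3 = 3.411 hr

3.411 hr


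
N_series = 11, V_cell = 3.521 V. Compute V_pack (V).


With 11 cells in series at 3.521 V each, V_pack = 38.731 V

38.731 V


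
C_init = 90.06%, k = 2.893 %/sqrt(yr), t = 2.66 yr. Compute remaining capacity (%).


Step 1: sqrt(2.66 yr) = 1.631
Step 2: drop = 2.893 * 1.631 = 4.7185
Step 3: C_final = 90.06 - 4.7185 = 85.34%

85.34%


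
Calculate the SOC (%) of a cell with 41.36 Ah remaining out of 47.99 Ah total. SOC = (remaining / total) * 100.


SOC% = 41.36 / 47.99 * 100 = 86.18%

86.18%


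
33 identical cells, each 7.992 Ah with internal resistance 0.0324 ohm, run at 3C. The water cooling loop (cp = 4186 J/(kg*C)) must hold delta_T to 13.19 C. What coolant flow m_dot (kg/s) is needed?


Step 1: I = 3 * 7.992 = 23.976 A
Step 2: Q_cell = I^2 * R = 23.976^2 * 0.0324 = 18.625 W
Step 3: Q_total = 33 * 18.625 = 614.63 W
Step 4: m_dot = Q_total / (cp * dT) = 614.63 / (4186 * 13.19) = 0.01113 kg/s

0.01113 kg/s


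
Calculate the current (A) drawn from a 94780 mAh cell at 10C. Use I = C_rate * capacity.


Convert: capacity = 94780 mAh = 94.78 Ah
At 10C: I = 10 * 94.78 Ah = 947.8 A

947.8 A


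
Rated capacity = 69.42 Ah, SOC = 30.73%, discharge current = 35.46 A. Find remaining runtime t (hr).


Step 1: remaining = SOC/100 * C_total = 30.73/100 * 69.42 = 21.333 Ah
Step 2: t = remaining / I = 21.333 / 35.46 = 0.6016 hr

0.6016 hr


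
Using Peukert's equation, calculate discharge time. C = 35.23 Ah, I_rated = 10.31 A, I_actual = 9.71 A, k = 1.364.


Step 1: t_rated = C / I_rated = 35.23 / 10.31 = 3.4171 hr
Step 2: ratio = 10.31 / 9.71 = 1.0618
Step 3: ratio^k = 1.0618^1.364 = 1.0852
Step 4: t = t_rated * ratio^k = 3.4171 * 1.0852 = 3.708 hr

3.708 hr


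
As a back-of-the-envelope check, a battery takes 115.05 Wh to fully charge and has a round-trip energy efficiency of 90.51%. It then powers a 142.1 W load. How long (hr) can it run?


Step 1: E_discharge = eta/100 * E_charge = 90.51/100 * 115.05 = 104.13 Wh
Step 2: t = E_discharge / P = 104.13 / 142.1 = 0.7328 hr

0.7328 hr


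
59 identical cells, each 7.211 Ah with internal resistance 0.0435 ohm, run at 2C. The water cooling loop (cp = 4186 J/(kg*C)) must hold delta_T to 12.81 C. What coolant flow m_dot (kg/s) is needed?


Step 1: I = 2 * 7.211 = 14.422 A
Step 2: Q_cell = I^2 * R = 14.422^2 * 0.0435 = 9.0477 W
Step 3: Q_total = 59 * 9.0477 = 533.81 W
Step 4: m_dot = Q_total / (cp * dT) = 533.81 / (4186 * 12.81) = 0.009955 kg/s

0.009955 kg/s


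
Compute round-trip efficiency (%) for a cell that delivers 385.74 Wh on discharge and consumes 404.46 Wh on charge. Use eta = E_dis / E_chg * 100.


Round-trip efficiency = 385.74/404.46 * 100% = 95.37%

95.37%


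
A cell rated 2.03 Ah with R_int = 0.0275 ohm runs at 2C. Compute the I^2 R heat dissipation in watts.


Step 1: I = C_rate * capacity = 2 * 2.03 = 4.06 A
Step 2: Q = I^2 * R = 4.06^2 * 0.0275 = 16.484 * 0.0275 = 0.4533 W

0.4533 W


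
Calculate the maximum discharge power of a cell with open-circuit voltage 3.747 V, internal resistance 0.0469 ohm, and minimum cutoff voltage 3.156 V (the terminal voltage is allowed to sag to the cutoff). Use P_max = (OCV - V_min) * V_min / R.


P_max = (OCV - V_min) * V_min / R = (3.747 - 3.156) * 3.156 / 0.0469 = 0.591 * 3.156 / 0.0469 = 39.77 W

39.77 W


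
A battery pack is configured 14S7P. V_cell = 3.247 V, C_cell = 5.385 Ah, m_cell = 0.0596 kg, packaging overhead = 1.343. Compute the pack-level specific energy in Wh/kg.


Step 1: V_pack = 14 * 3.247 = 45.458 V
Step 2: C_pack = 7 * 5.385 = 37.695 Ah
Step 3: E_pack = V_pack * C_pack = 45.458 * 37.695 = 1713.5 Wh
Step 4: m_pack = 14 * 7 * 0.0596 * 1.343 = 7.8442 kg
Step 5: ED = E_pack / m_pack = 1713.5 / 7.8442 = 218.4 Wh/kg

218.4 Wh/kg


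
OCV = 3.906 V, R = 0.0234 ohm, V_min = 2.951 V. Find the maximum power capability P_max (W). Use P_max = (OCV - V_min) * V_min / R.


P_max = (OCV - V_min) * V_min / R = (3.906 - 2.951) * 2.951 / 0.0234 = 0.955 * 2.951 / 0.0234 = 120.4 W

120.4 W


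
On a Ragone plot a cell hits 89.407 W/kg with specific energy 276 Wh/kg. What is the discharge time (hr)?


t = E / P = 276 / 89.407 = 3.087 hr

3.087 hr


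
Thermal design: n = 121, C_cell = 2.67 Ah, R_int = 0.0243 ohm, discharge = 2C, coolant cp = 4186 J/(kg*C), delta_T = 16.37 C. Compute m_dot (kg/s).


Step 1: I = 2 * 2.67 = 5.34 A
Step 2: Q_cell = I^2 * R = 5.34^2 * 0.0243 = 0.69293 W
Step 3: Q_total = 121 * 0.69293 = 83.845 W
Step 4: m_dot = Q_total / (cp * dT) = 83.845 / (4186 * 16.37) = 0.001224 kg/s

0.001224 kg/s


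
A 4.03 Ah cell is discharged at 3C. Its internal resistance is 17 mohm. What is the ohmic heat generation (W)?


Convert: R = 17 mohm = 0.017 ohm
Step 1: I = C_rate * capacity = 3 * 4.03 = 12.09 A
Step 2: Q = I^2 * R = 12.09^2 * 0.017 = 146.17 * 0.017 = 2.485 W

2.485 W


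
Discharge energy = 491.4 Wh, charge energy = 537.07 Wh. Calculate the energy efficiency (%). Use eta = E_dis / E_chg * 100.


eta_e = E_dis / E_chg * 100 = 491.4 / 537.07 * 100 = 91.50%

91.50%


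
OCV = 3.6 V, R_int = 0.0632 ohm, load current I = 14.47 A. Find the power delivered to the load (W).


Step 1: V_terminal = OCV - I*R = 3.6 - 14.47 * 0.0632 = 2.6855 V
Step 2: P_out = V_terminal * I = 2.6855 * 14.47 = 38.86 W

38.86 W


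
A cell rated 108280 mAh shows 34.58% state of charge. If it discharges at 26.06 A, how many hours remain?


Convert: C_total = 108280 mAh = 108.28 Ah
Step 1: remaining = SOC/100 * C_total = 34.58/100 * 108.28 = 37.443 Ah
Step 2: t = remaining / I = 37.443 / 26.06 = 1.437 hr

1.437 hr


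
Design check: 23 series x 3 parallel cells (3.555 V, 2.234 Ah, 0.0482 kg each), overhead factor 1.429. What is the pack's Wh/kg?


Step 1: V_pack = 23 * 3.555 = 81.765 V
Step 2: C_pack = 3 * 2.234 = 6.702 Ah
Step 3: E_pack = V_pack * C_pack = 81.765 * 6.702 = 547.99 Wh
Step 4: m_pack = 23 * 3 * 0.0482 * 1.429 = 4.7526 kg
Step 5: ED = E_pack / m_pack = 547.99 / 4.7526 = 115.3 Wh/kg

115.3 Wh/kg


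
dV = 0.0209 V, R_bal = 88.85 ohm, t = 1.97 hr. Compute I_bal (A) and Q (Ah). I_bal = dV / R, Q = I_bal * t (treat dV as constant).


First, Ohm's law: I_bal = 0.0209 V / 88.85 ohm = 2.3523e-04 A
Then Q = I * t = 2.3523e-04 A * 1.97 hr = 4.634e-04 Ah

I=2.3523e-04 A, Q=4.634e-04 Ah


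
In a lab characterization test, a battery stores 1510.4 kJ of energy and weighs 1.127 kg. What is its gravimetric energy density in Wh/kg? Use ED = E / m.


Convert: E = 1510.4 kJ = 419.56 Wh
ED = E / m = 419.56 / 1.127 = 372.3 Wh/kg

372.3 Wh/kg


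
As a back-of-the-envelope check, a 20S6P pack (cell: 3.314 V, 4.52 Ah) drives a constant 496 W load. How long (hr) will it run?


Step 1: E_pack = Ns * V_cell * Np * C_cell = 20 * 3.314 * 6 * 4.52 = 1797.5 Wh
Step 2: t = E_pack / P = 1797.5 / 496 = 3.624 hr

3.624 hr


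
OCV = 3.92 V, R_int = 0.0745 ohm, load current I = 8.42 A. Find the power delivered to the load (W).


Step 1: V_terminal = OCV - I*R = 3.92 - 8.42 * 0.0745 = 3.2927 V
Step 2: P_out = V_terminal * I = 3.2927 * 8.42 = 27.72 W

27.72 W


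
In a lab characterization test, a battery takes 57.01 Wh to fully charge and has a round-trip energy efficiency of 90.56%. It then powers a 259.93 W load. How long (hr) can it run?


Step 1: E_discharge = eta/100 * E_charge = 90.56/100 * 57.01 = 51.628 Wh
Step 2: t = E_discharge / P = 51.628 / 259.93 = 0.1986 hr

0.1986 hr


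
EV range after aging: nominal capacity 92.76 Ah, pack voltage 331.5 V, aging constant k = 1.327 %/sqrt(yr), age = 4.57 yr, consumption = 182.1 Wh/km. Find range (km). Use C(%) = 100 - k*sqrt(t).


Step 1: capacity retention = 100 - 1.327 * sqrt(4.57) = 100 - 1.327 * 2.1378 = 97.163%
Step 2: C_now = 92.76 * 97.163/100 = 90.128 Ah
Step 3: E_pack = V * C_now = 331.5 * 90.128 = 29877 Wh
Step 4: range = E_pack / consumption = 29877 / 182.1 = 164.1 km

164.1 km


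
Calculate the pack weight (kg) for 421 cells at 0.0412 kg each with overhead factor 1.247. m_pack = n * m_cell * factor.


Cell mass sum = 421 * 0.0412 = 17.345 kg
With overhead 1.247: m_pack = 17.345 * 1.247 = 21.63 kg

21.63 kg


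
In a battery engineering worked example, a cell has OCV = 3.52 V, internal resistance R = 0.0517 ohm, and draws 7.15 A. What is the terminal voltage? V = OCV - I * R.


IR drop = 7.15 * 0.0517 = 0.36966 V
V = 3.52 - 0.36966 = 3.150 V

3.150 V


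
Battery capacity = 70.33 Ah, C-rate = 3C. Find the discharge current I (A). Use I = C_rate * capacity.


I = C_rate * capacity = 3 * 70.33 = 210.99 A

210.99 A


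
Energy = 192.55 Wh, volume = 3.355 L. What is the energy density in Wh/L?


ED = E / V = 192.55 / 3.355 = 57.39 Wh/L

57.39 Wh/L


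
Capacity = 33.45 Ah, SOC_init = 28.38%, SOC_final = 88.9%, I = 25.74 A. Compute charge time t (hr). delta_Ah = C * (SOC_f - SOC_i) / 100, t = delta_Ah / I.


delta_Ah = 33.45 * (88.9 - 28.38) / 100 = 20.244 Ah
t = delta_Ah / I = 20.244 / 25.74 = 0.7865 hr

0.7865 hr


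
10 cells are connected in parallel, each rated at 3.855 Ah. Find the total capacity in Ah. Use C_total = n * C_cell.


Parallel capacities add: 10 * 3.855 Ah = 38.55 Ah

38.55 Ah


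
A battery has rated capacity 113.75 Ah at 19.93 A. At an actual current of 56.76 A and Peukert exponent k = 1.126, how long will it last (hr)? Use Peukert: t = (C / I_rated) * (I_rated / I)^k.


t_rated = C / I_rated = 113.75 / 19.93 = 5.7075 hr
(I_rated/I)^k = (0.35113)^1.126 = 0.30775
t = t_rated * (I_rated/I)^k = 5.7075 * 0.30775 = 1.756 hr

1.756 hr


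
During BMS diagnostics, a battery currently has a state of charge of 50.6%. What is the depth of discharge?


DOD = 100 - SOC = 100 - 50.6 = 49.4%

49.4%


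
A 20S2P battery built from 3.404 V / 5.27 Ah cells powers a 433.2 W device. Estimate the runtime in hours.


Step 1: E_pack = Ns * V_cell * Np * C_cell = 20 * 3.404 * 2 * 5.27 = 717.56 Wh
Step 2: t = E_pack / P = 717.56 / 433.2 = 1.656 hr

1.656 hr


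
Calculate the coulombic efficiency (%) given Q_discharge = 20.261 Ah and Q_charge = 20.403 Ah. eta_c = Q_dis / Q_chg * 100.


Coulombic efficiency = 20.261/20.403 * 100% = 99.30%

99.30%


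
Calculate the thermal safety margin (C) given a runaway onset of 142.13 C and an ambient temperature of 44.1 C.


margin = T_onset - T_ambient = 142.13 - 44.1 = 98.03 C

98.03 C


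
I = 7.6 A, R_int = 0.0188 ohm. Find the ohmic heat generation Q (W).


I^2 = 57.76
Q = 57.76 * 0.0188 = 1.086 W

1.086 W


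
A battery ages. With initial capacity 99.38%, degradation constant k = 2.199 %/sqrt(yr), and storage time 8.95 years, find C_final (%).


sqrt(t) = sqrt(8.95) = 2.9917
C_final = 99.38 - 2.199 * 2.9917 = 92.80%

92.80%


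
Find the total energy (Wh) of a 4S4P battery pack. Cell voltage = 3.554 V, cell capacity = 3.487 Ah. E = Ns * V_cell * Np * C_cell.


E = Ns * Vcell * Np * Ccell = 4 * 3.554 * 4 * 3.487 = 198.3 Wh

198.3 Wh


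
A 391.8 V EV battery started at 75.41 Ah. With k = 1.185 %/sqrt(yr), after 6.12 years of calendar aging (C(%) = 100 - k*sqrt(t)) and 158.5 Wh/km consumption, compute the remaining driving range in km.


Step 1: capacity retention = 100 - 1.185 * sqrt(6.12) = 100 - 1.185 * 2.4739 = 97.068%
Step 2: C_now = 75.41 * 97.068/100 = 73.199 Ah
Step 3: E_pack = V * C_now = 391.8 * 73.199 = 28679 Wh
Step 4: range = E_pack / consumption = 28679 / 158.5 = 180.9 km

180.9 km


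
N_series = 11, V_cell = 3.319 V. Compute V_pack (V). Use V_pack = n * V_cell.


Series voltages add: 11 * 3.319 V = 36.509 V

36.509 V


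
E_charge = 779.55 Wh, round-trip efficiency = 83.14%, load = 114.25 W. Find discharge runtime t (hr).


Step 1: E_discharge = eta/100 * E_charge = 83.14/100 * 779.55 = 648.12 Wh
Step 2: t = E_discharge / P = 648.12 / 114.25 = 5.673 hr

5.673 hr


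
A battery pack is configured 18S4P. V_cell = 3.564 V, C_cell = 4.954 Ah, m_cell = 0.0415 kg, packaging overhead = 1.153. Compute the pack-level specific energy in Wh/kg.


Step 1: V_pack = 18 * 3.564 = 64.152 V
Step 2: C_pack = 4 * 4.954 = 19.816 Ah
Step 3: E_pack = V_pack * C_pack = 64.152 * 19.816 = 1271.2 Wh
Step 4: m_pack = 18 * 4 * 0.0415 * 1.153 = 3.4452 kg
Step 5: ED = E_pack / m_pack = 1271.2 / 3.4452 = 369.0 Wh/kg

369.0 Wh/kg


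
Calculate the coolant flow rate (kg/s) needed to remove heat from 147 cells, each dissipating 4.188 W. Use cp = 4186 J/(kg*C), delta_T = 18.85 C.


Q_total = 147 * 4.188 = 615.64 W
m_dot = Q_total / (cp * dT) = 615.64 / (4186 * 18.85) = 0.007802 kg/s

0.007802 kg/s


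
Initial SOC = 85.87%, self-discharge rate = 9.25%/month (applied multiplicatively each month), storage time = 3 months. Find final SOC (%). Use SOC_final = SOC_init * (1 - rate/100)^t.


Monthly retention factor = 1 - 9.25/100 = 0.9075
Over 3 months: factor^3 = 0.74738
SOC_final = 85.87 * 0.74738 = 64.18%

64.18%


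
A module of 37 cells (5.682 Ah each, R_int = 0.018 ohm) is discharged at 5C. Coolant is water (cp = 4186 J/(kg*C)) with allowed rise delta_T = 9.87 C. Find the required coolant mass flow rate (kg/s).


Step 1: I = 5 * 5.682 = 28.41 A
Step 2: Q_cell = I^2 * R = 28.41^2 * 0.018 = 14.528 W
Step 3: Q_total = 37 * 14.528 = 537.54 W
Step 4: m_dot = Q_total / (cp * dT) = 537.54 / (4186 * 9.87) = 0.01301 kg/s

0.01301 kg/s


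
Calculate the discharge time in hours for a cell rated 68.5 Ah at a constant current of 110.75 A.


Runtime = 68.5 Ah / 110.75 A = 0.6185 hr

0.6185 hr


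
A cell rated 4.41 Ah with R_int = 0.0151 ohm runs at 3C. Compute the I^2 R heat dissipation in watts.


Step 1: I = C_rate * capacity = 3 * 4.41 = 13.23 A
Step 2: Q = I^2 * R = 13.23^2 * 0.0151 = 175.03 * 0.0151 = 2.643 W

2.643 W


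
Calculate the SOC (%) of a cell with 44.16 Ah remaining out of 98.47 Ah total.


SOC = (remaining / total) * 100 = (44.16 / 98.47) * 100 = 44.85%

44.85%


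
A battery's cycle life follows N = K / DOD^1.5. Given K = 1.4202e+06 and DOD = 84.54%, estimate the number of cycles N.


Step 1: DOD^1.5 = 84.54^1.5 = 777.31
Step 2: N = 1.4202e+06 / 777.31 = 1827 cycles

1827 cycles


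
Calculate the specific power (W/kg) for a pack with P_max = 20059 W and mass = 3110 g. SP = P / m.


Convert: m = 3110 g = 3.11 kg
Specific power = 20059 W / 3.11 kg = 6450 W/kg

6450 W/kg


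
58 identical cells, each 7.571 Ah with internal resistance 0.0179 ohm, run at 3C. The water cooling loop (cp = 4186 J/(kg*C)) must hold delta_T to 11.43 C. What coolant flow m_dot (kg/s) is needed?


Step 1: I = 3 * 7.571 = 22.713 A
Step 2: Q_cell = I^2 * R = 22.713^2 * 0.0179 = 9.2343 W
Step 3: Q_total = 58 * 9.2343 = 535.59 W
Step 4: m_dot = Q_total / (cp * dT) = 535.59 / (4186 * 11.43) = 0.01119 kg/s

0.01119 kg/s


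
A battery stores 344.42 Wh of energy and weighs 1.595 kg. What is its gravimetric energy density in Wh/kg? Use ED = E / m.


ED = E / m = 344.42 / 1.595 = 215.9 Wh/kg

215.9 Wh/kg


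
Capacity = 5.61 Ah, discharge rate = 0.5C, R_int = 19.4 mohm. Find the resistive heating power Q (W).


Convert: R = 19.4 mohm = 0.0194 ohm
Step 1: I = C_rate * capacity = 0.5 * 5.61 = 2.805 A
Step 2: Q = I^2 * R = 2.805^2 * 0.0194 = 7.868 * 0.0194 = 0.1526 W

0.1526 W


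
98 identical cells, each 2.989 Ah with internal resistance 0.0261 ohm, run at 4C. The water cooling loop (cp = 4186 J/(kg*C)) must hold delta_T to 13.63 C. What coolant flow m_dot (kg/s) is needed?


Step 1: I = 4 * 2.989 = 11.956 A
Step 2: Q_cell = I^2 * R = 11.956^2 * 0.0261 = 3.7309 W
Step 3: Q_total = 98 * 3.7309 = 365.63 W
Step 4: m_dot = Q_total / (cp * dT) = 365.63 / (4186 * 13.63) = 0.006408 kg/s

0.006408 kg/s


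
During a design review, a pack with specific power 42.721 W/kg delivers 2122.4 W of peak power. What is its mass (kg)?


m = P / SP = 2122.4 / 42.721 = 49.68 kg

49.68 kg


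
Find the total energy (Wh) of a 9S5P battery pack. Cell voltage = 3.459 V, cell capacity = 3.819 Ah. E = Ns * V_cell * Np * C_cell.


E = Ns * Vcell * Np * Ccell = 9 * 3.459 * 5 * 3.819 = 594.4 Wh

594.4 Wh


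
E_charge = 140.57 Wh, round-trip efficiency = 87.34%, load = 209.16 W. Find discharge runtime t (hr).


Step 1: E_discharge = eta/100 * E_charge = 87.34/100 * 140.57 = 122.77 Wh
Step 2: t = E_discharge / P = 122.77 / 209.16 = 0.5870 hr

0.5870 hr


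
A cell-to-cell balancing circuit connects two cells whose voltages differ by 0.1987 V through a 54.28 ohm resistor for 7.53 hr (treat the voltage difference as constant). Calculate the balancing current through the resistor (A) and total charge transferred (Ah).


First, Ohm's law: I_bal = 0.1987 V / 54.28 ohm = 0.0036606 A
Then Q = I * t = 0.0036606 A * 7.53 hr = 0.02756 Ah

I=0.0036606 A, Q=0.02756 Ah


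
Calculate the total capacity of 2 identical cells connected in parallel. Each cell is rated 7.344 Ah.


C_total = 2 * 7.344 = 14.688 Ah

14.688 Ah


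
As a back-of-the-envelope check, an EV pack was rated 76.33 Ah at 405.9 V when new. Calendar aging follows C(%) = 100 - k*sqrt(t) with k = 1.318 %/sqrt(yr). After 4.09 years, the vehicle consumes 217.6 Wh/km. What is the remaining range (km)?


Step 1: capacity retention = 100 - 1.318 * sqrt(4.09) = 100 - 1.318 * 2.0224 = 97.334%
Step 2: C_now = 76.33 * 97.334/100 = 74.295 Ah
Step 3: E_pack = V * C_now = 405.9 * 74.295 = 30156 Wh
Step 4: range = E_pack / consumption = 30156 / 217.6 = 138.6 km

138.6 km


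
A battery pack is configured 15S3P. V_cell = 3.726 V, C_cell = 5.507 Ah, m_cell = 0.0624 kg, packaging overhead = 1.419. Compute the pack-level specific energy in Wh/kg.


Step 1: V_pack = 15 * 3.726 = 55.89 V
Step 2: C_pack = 3 * 5.507 = 16.521 Ah
Step 3: E_pack = V_pack * C_pack = 55.89 * 16.521 = 923.36 Wh
Step 4: m_pack = 15 * 3 * 0.0624 * 1.419 = 3.9846 kg
Step 5: ED = E_pack / m_pack = 923.36 / 3.9846 = 231.7 Wh/kg

231.7 Wh/kg


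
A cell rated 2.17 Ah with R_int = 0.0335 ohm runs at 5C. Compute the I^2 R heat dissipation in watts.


Step 1: I = C_rate * capacity = 5 * 2.17 = 10.85 A
Step 2: Q = I^2 * R = 10.85^2 * 0.0335 = 117.72 * 0.0335 = 3.944 W

3.944 W


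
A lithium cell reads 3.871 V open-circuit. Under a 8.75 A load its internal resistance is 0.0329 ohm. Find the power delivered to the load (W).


Step 1: V_terminal = OCV - I*R = 3.871 - 8.75 * 0.0329 = 3.5831 V
Step 2: P_out = V_terminal * I = 3.5831 * 8.75 = 31.35 W

31.35 W


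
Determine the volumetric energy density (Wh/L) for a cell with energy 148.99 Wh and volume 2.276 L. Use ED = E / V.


ED = E / V = 148.99 / 2.276 = 65.46 Wh/L

65.46 Wh/L


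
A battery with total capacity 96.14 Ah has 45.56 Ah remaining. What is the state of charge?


SOC = (remaining / total) * 100 = (45.56 / 96.14) * 100 = 47.39%

47.39%


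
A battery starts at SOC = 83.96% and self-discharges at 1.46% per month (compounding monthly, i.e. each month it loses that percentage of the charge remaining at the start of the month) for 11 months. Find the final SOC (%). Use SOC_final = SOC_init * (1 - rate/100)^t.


Monthly retention factor = 1 - 1.46/100 = 0.9854
Over 11 months: factor^11 = 0.85062
SOC_final = 83.96 * 0.85062 = 71.42%

71.42%


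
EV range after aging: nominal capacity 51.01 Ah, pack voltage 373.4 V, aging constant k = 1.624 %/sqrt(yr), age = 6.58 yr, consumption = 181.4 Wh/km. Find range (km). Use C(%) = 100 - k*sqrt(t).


Step 1: capacity retention = 100 - 1.624 * sqrt(6.58) = 100 - 1.624 * 2.5652 = 95.834%
Step 2: C_now = 51.01 * 95.834/100 = 48.885 Ah
Step 3: E_pack = V * C_now = 373.4 * 48.885 = 18254 Wh
Step 4: range = E_pack / consumption = 18254 / 181.4 = 100.6 km

100.6 km


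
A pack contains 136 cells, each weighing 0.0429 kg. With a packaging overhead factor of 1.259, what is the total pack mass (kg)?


Cell mass sum = 136 * 0.0429 = 5.8344 kg
With overhead 1.259: m_pack = 5.8344 * 1.259 = 7.346 kg

7.346 kg


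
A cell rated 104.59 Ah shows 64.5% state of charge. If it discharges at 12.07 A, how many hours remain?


Step 1: remaining = SOC/100 * C_total = 64.5/100 * 104.59 = 67.461 Ah
Step 2: t = remaining / I = 67.461 / 12.07 = 5.589 hr

5.589 hr


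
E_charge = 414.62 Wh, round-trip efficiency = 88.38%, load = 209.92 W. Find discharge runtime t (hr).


Step 1: E_discharge = eta/100 * E_charge = 88.38/100 * 414.62 = 366.44 Wh
Step 2: t = E_discharge / P = 366.44 / 209.92 = 1.746 hr

1.746 hr


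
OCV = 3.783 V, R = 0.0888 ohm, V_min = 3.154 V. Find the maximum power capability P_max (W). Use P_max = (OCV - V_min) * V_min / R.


P_max = (OCV - V_min) * V_min / R = (3.783 - 3.154) * 3.154 / 0.0888 = 0.629 * 3.154 / 0.0888 = 22.34 W

22.34 W


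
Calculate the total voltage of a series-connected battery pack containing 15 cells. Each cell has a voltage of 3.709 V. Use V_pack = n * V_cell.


V_pack = n * V_cell = 15 * 3.709 = 55.635 V

55.635 V


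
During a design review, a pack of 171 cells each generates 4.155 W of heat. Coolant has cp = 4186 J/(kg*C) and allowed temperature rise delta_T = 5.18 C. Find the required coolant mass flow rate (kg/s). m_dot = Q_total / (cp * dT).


Step 1: Total heat Q = 171 * 4.155 W = 710.51 W
Step 2: denom = cp * dT = 4186 * 5.18 = 21683
Step 3: m_dot = 710.51 / 21683 = 0.03277 kg/s

0.03277 kg/s


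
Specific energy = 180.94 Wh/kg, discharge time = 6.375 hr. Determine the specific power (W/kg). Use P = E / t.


P_specific = E / t = 180.94 / 6.375 = 28.38 W/kg

28.38 W/kg


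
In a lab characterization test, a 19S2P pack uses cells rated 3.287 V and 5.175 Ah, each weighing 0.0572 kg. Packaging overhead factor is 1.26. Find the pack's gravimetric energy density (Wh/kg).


Step 1: V_pack = 19 * 3.287 = 62.453 V
Step 2: C_pack = 2 * 5.175 = 10.35 Ah
Step 3: E_pack = V_pack * C_pack = 62.453 * 10.35 = 646.39 Wh
Step 4: m_pack = 19 * 2 * 0.0572 * 1.26 = 2.7387 kg
Step 5: ED = E_pack / m_pack = 646.39 / 2.7387 = 236.0 Wh/kg

236.0 Wh/kg


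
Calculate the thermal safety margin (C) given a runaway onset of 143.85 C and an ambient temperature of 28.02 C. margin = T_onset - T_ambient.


Safety margin = 143.85 C - 28.02 C = 115.83 C

115.83 C


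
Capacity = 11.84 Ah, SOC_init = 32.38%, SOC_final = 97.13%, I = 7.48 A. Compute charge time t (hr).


delta_Ah = 11.84 * (97.13 - 32.38) / 100 = 7.6664 Ah
t = delta_Ah / I = 7.6664 / 7.48 = 1.025 hr

1.025 hr


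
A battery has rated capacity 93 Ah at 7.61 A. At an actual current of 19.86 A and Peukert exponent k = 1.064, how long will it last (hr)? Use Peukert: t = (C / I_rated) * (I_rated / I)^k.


t_rated = C / I_rated = 93 / 7.61 = 12.221 hr
(I_rated/I)^k = (0.38318)^1.064 = 0.36036
t = t_rated * (I_rated/I)^k = 12.221 * 0.36036 = 4.404 hr

4.404 hr


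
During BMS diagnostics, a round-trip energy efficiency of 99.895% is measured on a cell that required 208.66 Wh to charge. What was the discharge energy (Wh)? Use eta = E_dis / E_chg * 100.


E_dis = eta/100 * E_chg = 99.895/100 * 208.66 = 208.4 Wh

208.4 Wh


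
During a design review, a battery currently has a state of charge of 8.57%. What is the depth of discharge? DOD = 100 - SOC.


DOD = 100 - SOC = 100 - 8.57 = 91.43%

91.43%


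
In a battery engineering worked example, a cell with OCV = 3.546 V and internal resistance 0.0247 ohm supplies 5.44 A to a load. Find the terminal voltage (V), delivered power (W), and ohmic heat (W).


Step 1: V_terminal = OCV - I*R = 3.546 - 5.44 * 0.0247 = 3.4116 V
Step 2: P_out = V_terminal * I = 3.4116 * 5.44 = 18.56 W
Step 3: Q = I^2 * R = 5.44^2 * 0.0247 = 0.7310 W

V=3.4116 V, P=18.56 W, Q=0.7310 W


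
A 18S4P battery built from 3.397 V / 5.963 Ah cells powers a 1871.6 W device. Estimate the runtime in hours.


Step 1: E_pack = Ns * V_cell * Np * C_cell = 18 * 3.397 * 4 * 5.963 = 1458.5 Wh
Step 2: t = E_pack / P = 1458.5 / 1871.6 = 0.7793 hr

0.7793 hr


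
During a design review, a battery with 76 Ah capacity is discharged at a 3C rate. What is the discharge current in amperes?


At 3C: I = 3 * 76 Ah = 228 A

228 A


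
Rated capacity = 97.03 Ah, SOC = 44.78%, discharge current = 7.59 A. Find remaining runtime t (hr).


Step 1: remaining = SOC/100 * C_total = 44.78/100 * 97.03 = 43.45 Ah
Step 2: t = remaining / I = 43.45 / 7.59 = 5.725 hr

5.725 hr


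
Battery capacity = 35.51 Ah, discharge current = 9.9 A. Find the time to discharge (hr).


t = capacity / current = 35.51 / 9.9 = 3.587 hr

3.587 hr


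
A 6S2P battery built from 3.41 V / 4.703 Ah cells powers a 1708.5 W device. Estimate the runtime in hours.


Step 1: E_pack = Ns * V_cell * Np * C_cell = 6 * 3.41 * 2 * 4.703 = 192.45 Wh
Step 2: t = E_pack / P = 192.45 / 1708.5 = 0.1126 hr

0.1126 hr


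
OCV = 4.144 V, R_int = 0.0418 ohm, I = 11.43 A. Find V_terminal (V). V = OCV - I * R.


V = OCV - I*R = 4.144 - 11.43 * 0.0418 = 3.666 V

3.666 V


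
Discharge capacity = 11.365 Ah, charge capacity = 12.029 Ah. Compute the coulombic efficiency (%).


eta_c = Q_dis / Q_chg * 100 = 11.365 / 12.029 * 100 = 94.48%

94.48%


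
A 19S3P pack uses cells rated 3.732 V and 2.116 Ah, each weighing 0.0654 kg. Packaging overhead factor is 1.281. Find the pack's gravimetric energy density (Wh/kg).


Step 1: V_pack = 19 * 3.732 = 70.908 V
Step 2: C_pack = 3 * 2.116 = 6.348 Ah
Step 3: E_pack = V_pack * C_pack = 70.908 * 6.348 = 450.12 Wh
Step 4: m_pack = 19 * 3 * 0.0654 * 1.281 = 4.7753 kg
Step 5: ED = E_pack / m_pack = 450.12 / 4.7753 = 94.26 Wh/kg

94.26 Wh/kg


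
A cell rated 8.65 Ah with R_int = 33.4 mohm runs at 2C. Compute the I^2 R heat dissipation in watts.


Convert: R = 33.4 mohm = 0.0334 ohm
Step 1: I = C_rate * capacity = 2 * 8.65 = 17.3 A
Step 2: Q = I^2 * R = 17.3^2 * 0.0334 = 299.29 * 0.0334 = 9.996 W

9.996 W


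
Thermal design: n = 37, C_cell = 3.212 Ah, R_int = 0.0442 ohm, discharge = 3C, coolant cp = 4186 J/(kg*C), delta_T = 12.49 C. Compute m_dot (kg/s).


Step 1: I = 3 * 3.212 = 9.636 A
Step 2: Q_cell = I^2 * R = 9.636^2 * 0.0442 = 4.1041 W
Step 3: Q_total = 37 * 4.1041 = 151.85 W
Step 4: m_dot = Q_total / (cp * dT) = 151.85 / (4186 * 12.49) = 0.002904 kg/s

0.002904 kg/s


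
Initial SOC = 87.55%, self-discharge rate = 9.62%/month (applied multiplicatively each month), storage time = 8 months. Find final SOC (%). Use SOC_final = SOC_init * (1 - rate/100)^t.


decay = (1 - 9.62/100)^8 = 0.44522
SOC_final = 87.55 * 0.44522 = 38.98%

38.98%


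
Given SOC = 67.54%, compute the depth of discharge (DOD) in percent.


DOD = 100 - SOC = 100 - 67.54 = 32.46%

32.46%


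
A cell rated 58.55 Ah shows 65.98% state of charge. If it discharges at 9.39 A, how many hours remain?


Step 1: remaining = SOC/100 * C_total = 65.98/100 * 58.55 = 38.631 Ah
Step 2: t = remaining / I = 38.631 / 9.39 = 4.114 hr

4.114 hr


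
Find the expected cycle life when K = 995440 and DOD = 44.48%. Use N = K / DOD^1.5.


DOD^1.5 = 296.65
N = K / DOD^1.5 = 995440 / 296.65 = 3356

3356 cycles


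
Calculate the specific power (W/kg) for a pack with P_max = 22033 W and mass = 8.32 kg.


SP = P / m = 22033 / 8.32 = 2648 W/kg

2648 W/kg


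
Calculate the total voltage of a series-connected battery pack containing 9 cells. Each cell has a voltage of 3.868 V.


Series voltages add: 9 * 3.868 V = 34.812 V

34.812 V


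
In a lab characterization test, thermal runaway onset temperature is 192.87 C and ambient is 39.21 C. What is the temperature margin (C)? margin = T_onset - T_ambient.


Safety margin = 192.87 C - 39.21 C = 153.66 C

153.66 C


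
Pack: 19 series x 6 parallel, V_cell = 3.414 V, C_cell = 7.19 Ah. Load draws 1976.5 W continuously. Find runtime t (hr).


Step 1: E_pack = Ns * V_cell * Np * C_cell = 19 * 3.414 * 6 * 7.19 = 2798.3 Wh
Step 2: t = E_pack / P = 2798.3 / 1976.5 = 1.416 hr

1.416 hr


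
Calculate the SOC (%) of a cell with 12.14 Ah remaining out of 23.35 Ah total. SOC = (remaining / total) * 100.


SOC% = 12.14 / 23.35 * 100 = 51.99%

51.99%


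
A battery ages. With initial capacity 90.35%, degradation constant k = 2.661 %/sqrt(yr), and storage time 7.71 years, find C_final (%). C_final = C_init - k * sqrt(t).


Step 1: sqrt(7.71 yr) = 2.7767
Step 2: drop = 2.661 * 2.7767 = 7.3888
Step 3: C_final = 90.35 - 7.3888 = 82.96%

82.96%


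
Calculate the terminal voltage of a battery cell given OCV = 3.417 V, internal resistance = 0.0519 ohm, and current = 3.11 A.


IR drop = 3.11 * 0.0519 = 0.16141 V
V = 3.417 - 0.16141 = 3.256 V

3.256 V


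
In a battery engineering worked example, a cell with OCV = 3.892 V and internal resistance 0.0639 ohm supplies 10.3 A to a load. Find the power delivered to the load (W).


Step 1: V_terminal = OCV - I*R = 3.892 - 10.3 * 0.0639 = 3.2338 V
Step 2: P_out = V_terminal * I = 3.2338 * 10.3 = 33.31 W

33.31 W


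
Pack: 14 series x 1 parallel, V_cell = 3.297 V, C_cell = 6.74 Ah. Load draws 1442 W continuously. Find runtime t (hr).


Step 1: E_pack = Ns * V_cell * Np * C_cell = 14 * 3.297 * 1 * 6.74 = 311.1 Wh
Step 2: t = E_pack / P = 311.1 / 1442 = 0.2157 hr

0.2157 hr


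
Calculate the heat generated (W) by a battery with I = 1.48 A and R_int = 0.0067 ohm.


I^2 = 2.1904
Q = 2.1904 * 0.0067 = 0.01468 W

0.01468 W


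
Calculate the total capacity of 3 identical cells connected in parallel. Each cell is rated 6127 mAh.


Convert: C_cell = 6127 mAh = 6.127 Ah
C_total = 3 * 6.127 = 18.381 Ah

18.381 Ah


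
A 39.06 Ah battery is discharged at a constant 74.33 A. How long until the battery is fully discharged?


Runtime = 39.06 Ah / 74.33 A = 0.5255 hr

0.5255 hr


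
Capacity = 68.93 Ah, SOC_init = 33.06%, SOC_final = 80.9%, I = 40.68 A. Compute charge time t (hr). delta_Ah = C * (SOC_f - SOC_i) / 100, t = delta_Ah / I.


delta_Ah = 68.93 * (80.9 - 33.06) / 100 = 32.976 Ah
t = delta_Ah / I = 32.976 / 40.68 = 0.8106 hr

0.8106 hr


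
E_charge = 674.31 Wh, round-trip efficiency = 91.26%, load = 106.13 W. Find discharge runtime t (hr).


Step 1: E_discharge = eta/100 * E_charge = 91.26/100 * 674.31 = 615.38 Wh
Step 2: t = E_discharge / P = 615.38 / 106.13 = 5.798 hr

5.798 hr


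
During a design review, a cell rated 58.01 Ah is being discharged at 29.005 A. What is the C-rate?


Rearranging: C_rate = 29.005 / 58.01 = 0.5C

0.5C


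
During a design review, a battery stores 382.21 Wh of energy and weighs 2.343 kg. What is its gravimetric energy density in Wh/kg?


ED = E / m = 382.21 / 2.343 = 163.1 Wh/kg

163.1 Wh/kg


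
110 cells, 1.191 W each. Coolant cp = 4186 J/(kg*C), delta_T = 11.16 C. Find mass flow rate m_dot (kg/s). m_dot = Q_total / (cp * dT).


Step 1: Total heat Q = 110 * 1.191 W = 131.01 W
Step 2: denom = cp * dT = 4186 * 11.16 = 46716
Step 3: m_dot = 131.01 / 46716 = 0.002804 kg/s

0.002804 kg/s


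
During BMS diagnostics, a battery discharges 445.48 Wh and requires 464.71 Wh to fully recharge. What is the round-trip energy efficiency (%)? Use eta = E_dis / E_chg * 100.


eta_e = E_dis / E_chg * 100 = 445.48 / 464.71 * 100 = 95.86%

95.86%


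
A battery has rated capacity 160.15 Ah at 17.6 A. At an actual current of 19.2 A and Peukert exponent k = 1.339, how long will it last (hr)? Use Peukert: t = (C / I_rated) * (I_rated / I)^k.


Step 1: t_rated = C / I_rated = 160.15 / 17.6 = 9.0994 hr
Step 2: ratio = 17.6 / 19.2 = 0.91667
Step 3: ratio^k = 0.91667^1.339 = 0.89003
Step 4: t = t_rated * ratio^k = 9.0994 * 0.89003 = 8.099 hr

8.099 hr


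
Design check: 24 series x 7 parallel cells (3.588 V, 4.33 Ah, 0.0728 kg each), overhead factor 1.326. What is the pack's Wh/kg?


Step 1: V_pack = 24 * 3.588 = 86.112 V
Step 2: C_pack = 7 * 4.33 = 30.31 Ah
Step 3: E_pack = V_pack * C_pack = 86.112 * 30.31 = 2610.1 Wh
Step 4: m_pack = 24 * 7 * 0.0728 * 1.326 = 16.218 kg
Step 5: ED = E_pack / m_pack = 2610.1 / 16.218 = 160.9 Wh/kg

160.9 Wh/kg


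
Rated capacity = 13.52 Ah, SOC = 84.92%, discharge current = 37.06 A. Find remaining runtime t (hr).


Step 1: remaining = SOC/100 * C_total = 84.92/100 * 13.52 = 11.481 Ah
Step 2: t = remaining / I = 11.481 / 37.06 = 0.3098 hr

0.3098 hr


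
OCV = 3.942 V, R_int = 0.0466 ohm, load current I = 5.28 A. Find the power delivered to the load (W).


Step 1: V_terminal = OCV - I*R = 3.942 - 5.28 * 0.0466 = 3.696 V
Step 2: P_out = V_terminal * I = 3.696 * 5.28 = 19.51 W

19.51 W


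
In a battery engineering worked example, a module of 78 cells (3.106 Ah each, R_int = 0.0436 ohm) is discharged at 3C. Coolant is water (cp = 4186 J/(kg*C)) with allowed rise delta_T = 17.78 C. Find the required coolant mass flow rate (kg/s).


Step 1: I = 3 * 3.106 = 9.318 A
Step 2: Q_cell = I^2 * R = 9.318^2 * 0.0436 = 3.7856 W
Step 3: Q_total = 78 * 3.7856 = 295.28 W
Step 4: m_dot = Q_total / (cp * dT) = 295.28 / (4186 * 17.78) = 0.003967 kg/s

0.003967 kg/s
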